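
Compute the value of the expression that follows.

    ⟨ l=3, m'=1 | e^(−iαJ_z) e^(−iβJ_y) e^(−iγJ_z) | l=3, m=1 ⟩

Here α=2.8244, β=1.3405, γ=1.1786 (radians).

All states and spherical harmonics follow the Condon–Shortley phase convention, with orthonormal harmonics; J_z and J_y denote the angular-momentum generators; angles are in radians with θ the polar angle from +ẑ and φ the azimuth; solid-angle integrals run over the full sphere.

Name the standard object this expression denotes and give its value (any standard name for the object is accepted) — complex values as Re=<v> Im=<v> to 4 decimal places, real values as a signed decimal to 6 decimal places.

This is a Wigner D-matrix element — the rotation-matrix element ⟨l m'| R(α,β,γ) |l m⟩ in the angular-momentum basis.
D^3_{1,1}(2.8244,1.3405,1.1786) = e^{-i·1·2.8244}·d^3_{1,1}(1.3405)·e^{-i·1·1.1786}. Compute d first:
With c≡cos(β/2)=0.783666 and s≡sin(β/2)=0.621182, N=[24·2·24·2]^{1/2}=48.000000
Admissible k: 0..2 (factorial args all ≥0)
  k=0: (−1)^0·48.0000/(48)·0.7837^6·0.6212^0 = +0.231626
  k=1: (−1)^1·48.0000/(6)·0.7837^4·0.6212^2 = -1.164267
  k=2: (−1)^2·48.0000/(8)·0.7837^2·0.6212^4 = +0.548642
d^3_{1,1}(1.3405) = +0.231626 -1.164267 +0.548642 = -0.383999
Attach z-rotation phases: D = e^{-i(1)(2.8244)}·(-0.383999)·e^{-i(1)(1.1786)} = +0.250125-0.291363i

Wigner D-matrix element, Re=0.2501 Im=-0.2914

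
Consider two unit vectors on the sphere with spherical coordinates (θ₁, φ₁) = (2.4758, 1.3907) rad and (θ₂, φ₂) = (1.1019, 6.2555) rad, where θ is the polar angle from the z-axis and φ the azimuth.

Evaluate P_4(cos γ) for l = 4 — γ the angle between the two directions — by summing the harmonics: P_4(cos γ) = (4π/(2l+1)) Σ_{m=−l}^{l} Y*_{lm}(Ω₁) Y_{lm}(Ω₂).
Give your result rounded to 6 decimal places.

Expand P_4 via completeness: Σ_{m} conj(Y_{4,m}) at Ω₁ times Y_{4,m} at Ω₂ —
  m=-4: (0.048413, -0.042495) × (0.278527, 0.030971) = (0.014801, -0.010337)  (running Σ = (0.014801, -0.010337))
  m=-3: (0.119325, 0.198934) × (0.400155, 0.033312) = (0.041122, 0.083580)  (running Σ = (0.055922, 0.073243))
  m=-2: (-0.397652, 0.149765) × (0.114163, 0.006328) = (-0.046345, 0.014581)  (running Σ = (0.009577, 0.087824))
  m=-1: (-0.054719, -0.300538) × (-0.299401, -0.008291) = (0.013891, 0.090435)  (running Σ = (0.023468, 0.178259))
  m=0: (-0.229179, -0.000000) × (-0.176326, 0.000000) = (0.040410, 0.000000)  (running Σ = (0.063878, 0.178259))
  m=1: (0.054719, -0.300538) × (0.299401, -0.008291) = (0.013891, -0.090435)  (running Σ = (0.077769, 0.087824))
  m=2: (-0.397652, -0.149765) × (0.114163, -0.006328) = (-0.046345, -0.014581)  (running Σ = (0.031424, 0.073243))
  m=3: (-0.119325, 0.198934) × (-0.400155, 0.033312) = (0.041122, -0.083580)  (running Σ = (0.072546, -0.010337))
  m=4: (0.048413, 0.042495) × (0.278527, -0.030971) = (0.014801, 0.010337)  (running Σ = (0.087347, -0.000000))
Accumulated sum (0.087347, -0.000000); after 4π/(2l+1) scaling, (0.121959, -0.000000) ⇒ P_4 = 0.121959

0.121959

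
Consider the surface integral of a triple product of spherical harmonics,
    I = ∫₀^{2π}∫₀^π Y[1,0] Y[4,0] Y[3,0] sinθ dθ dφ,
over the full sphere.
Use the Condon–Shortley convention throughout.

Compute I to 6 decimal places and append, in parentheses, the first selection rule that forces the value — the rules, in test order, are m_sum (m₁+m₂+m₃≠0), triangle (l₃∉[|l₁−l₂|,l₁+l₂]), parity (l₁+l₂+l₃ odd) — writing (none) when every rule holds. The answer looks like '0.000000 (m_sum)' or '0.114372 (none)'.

0.246233 (none)

Checks pass: Σm=0; 8 even; l₃=3∈[3,5].
(2·1+1)(2·4+1)(2·3+1) = 189
Δ: 2! 0! 6! / 9! → 1/252
sum: t=1:−1/36 = -1/36
3j²(1 4 3; 0 0 0) = Δ·Π!·Σ² = 4/63  (sign +1)
(m-triple is (0,0,0) — same symbol as above.)
combine: 4πI² = 189·4/63·4/63 = 16/21
take √, sign +1: I = 0.24623252
No selection rule forces the value: the integral is nonzero (none).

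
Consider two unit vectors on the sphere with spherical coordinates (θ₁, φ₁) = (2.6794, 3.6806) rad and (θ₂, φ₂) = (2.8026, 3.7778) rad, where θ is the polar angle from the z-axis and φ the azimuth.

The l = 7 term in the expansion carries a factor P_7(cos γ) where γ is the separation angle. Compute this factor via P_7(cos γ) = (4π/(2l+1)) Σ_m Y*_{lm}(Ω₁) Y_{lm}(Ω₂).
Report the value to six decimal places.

Summing Y*_{l m}(θ₁,φ₁)·Y_{l m}(θ₂,φ₂) over m ∈ [−7, 7]; prefactor 4π/(2·7+1) = 0.837758:
  term(m=-7) = 0.00000 - 0.00000j   from Y*(Ω₁)=0.00141 + 0.00103j, Y(Ω₂)=0.00006 - 0.00022j
  term(m=-6) = 0.00003 - 0.00002j   from Y*(Ω₁)=0.01311 + 0.00122j, Y(Ω₂)=0.00186 - 0.00149j
  term(m=-5) = 0.00085 - 0.00045j   from Y*(Ω₁)=0.05493 - 0.02630j, Y(Ω₂)=0.01575 - 0.00062j
  term(m=-4) = 0.01291 - 0.00529j   from Y*(Ω₁)=0.10637 - 0.16052j, Y(Ω₂)=0.05994 + 0.04072j
  term(m=-3) = 0.09198 - 0.02761j   from Y*(Ω₁)=0.01900 - 0.41066j, Y(Ω₂)=0.07742 + 0.22040j
  term(m=-2) = 0.25191 - 0.04960j   from Y*(Ω₁)=-0.24579 - 0.45774j, Y(Ω₂)=-0.14527 + 0.47234j
  term(m=-1) = 0.09217 - 0.00899j   from Y*(Ω₁)=-0.14770 - 0.08834j, Y(Ω₂)=-0.43282 + 0.31971j
  term(m=+0) = 0.03235 + 0.00000j   from Y*(Ω₁)=0.41786 + 0.00000j, Y(Ω₂)=0.07741 + 0.00000j
  term(m=+1) = 0.09217 + 0.00899j   from Y*(Ω₁)=0.14770 - 0.08834j, Y(Ω₂)=0.43282 + 0.31971j
  term(m=+2) = 0.25191 + 0.04960j   from Y*(Ω₁)=-0.24579 + 0.45774j, Y(Ω₂)=-0.14527 - 0.47234j
  term(m=+3) = 0.09198 + 0.02761j   from Y*(Ω₁)=-0.01900 - 0.41066j, Y(Ω₂)=-0.07742 + 0.22040j
  term(m=+4) = 0.01291 + 0.00529j   from Y*(Ω₁)=0.10637 + 0.16052j, Y(Ω₂)=0.05994 - 0.04072j
  term(m=+5) = 0.00085 + 0.00045j   from Y*(Ω₁)=-0.05493 - 0.02630j, Y(Ω₂)=-0.01575 - 0.00062j
  term(m=+6) = 0.00003 + 0.00002j   from Y*(Ω₁)=0.01311 - 0.00122j, Y(Ω₂)=0.00186 + 0.00149j
  term(m=+7) = 0.00000 + 0.00000j   from Y*(Ω₁)=-0.00141 + 0.00103j, Y(Ω₂)=-0.00006 - 0.00022j
Total Σ_m = 0.93206 + 0.00000j. Multiply by 0.837758: 0.78084 + 0.00000j. P_7(cos γ) = 0.780837

0.780837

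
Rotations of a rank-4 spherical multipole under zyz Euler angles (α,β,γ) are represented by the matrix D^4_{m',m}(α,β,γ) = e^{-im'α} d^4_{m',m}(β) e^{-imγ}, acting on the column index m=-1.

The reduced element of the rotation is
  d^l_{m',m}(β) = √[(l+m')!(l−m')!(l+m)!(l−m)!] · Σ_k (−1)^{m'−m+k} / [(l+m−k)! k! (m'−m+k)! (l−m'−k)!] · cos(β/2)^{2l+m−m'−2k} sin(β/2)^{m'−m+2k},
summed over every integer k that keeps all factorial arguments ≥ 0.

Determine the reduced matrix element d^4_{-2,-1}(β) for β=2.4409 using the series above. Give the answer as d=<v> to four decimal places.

d^4_{-2,-1}(β=2.4409) via the finite sum:
Half-angle: c=0.343223, s=0.939254. N=√(2·720·6·120)=1018.233765
k: max(0,(-1)−(-2))=1 … min(4+(-1),4−(-2))=3
  k=1: (−1)^0·1018.2338/(240)·0.3432^7·0.9393^1 = +0.002236
  k=2: (−1)^1·1018.2338/(48)·0.3432^5·0.9393^3 = -0.083722
  k=3: (−1)^2·1018.2338/(72)·0.3432^3·0.9393^5 = +0.417984
d^4_{-2,-1}(2.4409) = +0.002236 -0.083722 +0.417984 = +0.336498

d=0.3365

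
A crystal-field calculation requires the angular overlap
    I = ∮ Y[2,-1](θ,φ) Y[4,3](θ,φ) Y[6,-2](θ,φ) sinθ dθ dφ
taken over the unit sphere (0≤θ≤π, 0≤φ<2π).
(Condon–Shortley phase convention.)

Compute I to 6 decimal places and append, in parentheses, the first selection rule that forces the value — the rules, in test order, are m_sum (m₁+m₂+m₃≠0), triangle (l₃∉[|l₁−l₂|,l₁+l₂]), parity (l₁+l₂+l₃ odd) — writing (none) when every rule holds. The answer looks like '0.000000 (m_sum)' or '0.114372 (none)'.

m-sum 0 ✓  L=12 even ✓  2≤6≤6 ✓
Π(2lᵢ+1) = 5×9×13 = 585
triangle coeff Δ(2,4,6) = 1/6435
Σ_t [0,0]: t=0:+1/2304 = 1/2304
(3j)²=5/143 [(2 4 6; 0 0 0)], sign=+1
Σ_t [0,0]: t=0:+1/30240 = 1/30240
(3j)²=32/6435 [(2 4 6; -1 3 -2)], sign=+1
⇒ 4πI² = 160/1573
I = (+1)√(160/1573/(4π)) = 0.08996855
No selection rule forces the value: the integral is nonzero (none).

0.089969 (none)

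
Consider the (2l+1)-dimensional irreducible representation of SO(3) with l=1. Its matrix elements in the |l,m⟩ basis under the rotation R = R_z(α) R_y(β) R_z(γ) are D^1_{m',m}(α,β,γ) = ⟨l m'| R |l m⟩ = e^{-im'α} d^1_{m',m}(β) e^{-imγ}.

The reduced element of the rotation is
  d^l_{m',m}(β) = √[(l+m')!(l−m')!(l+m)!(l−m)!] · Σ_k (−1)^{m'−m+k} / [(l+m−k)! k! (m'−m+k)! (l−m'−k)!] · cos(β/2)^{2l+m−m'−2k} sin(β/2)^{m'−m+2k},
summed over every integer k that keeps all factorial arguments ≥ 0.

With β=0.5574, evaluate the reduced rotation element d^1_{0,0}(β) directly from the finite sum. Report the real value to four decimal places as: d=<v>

d^1_{0,0}(β=0.5574) via the finite sum:
Half-angle: c=0.961414, s=0.275106. N=√(1·1·1·1)=1.000000
k∈{0,1} keeps every argument non-negative
  k=0: (−1)^0·1.0000/(1)·0.9614^2·0.2751^0 = +0.924317
  k=1: (−1)^1·1.0000/(1)·0.9614^0·0.2751^2 = -0.075683
d^1_{0,0}(0.5574) = +0.924317 -0.075683 = +0.848633

d=0.8486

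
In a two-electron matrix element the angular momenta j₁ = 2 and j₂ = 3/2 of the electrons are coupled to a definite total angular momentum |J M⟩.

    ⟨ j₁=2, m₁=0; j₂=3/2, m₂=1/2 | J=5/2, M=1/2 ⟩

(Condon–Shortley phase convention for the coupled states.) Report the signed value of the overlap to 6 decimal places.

-0.292770  (= −√(3/35))

√[6·1!3!2!/7! · 2!2!2!1!3!2!] = √(48/35)
  +(−1)^0/∏(0,1,2,2,1,0)! = 1/4  (running 1/4)
  +(−1)^1/∏(1,0,1,1,2,1)! = -1/2  (running -1/4)
⟨..|..⟩ = √(48/35)·(-1/4) = -0.292770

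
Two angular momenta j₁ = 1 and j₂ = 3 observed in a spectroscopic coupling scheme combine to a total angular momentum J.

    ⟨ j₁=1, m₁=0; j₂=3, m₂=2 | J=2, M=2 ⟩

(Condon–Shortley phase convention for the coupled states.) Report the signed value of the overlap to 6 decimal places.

j₁+j₂−J=2  J+j₁−j₂=0  J−j₁+j₂=4  j₁+j₂+J+1=7
(j₁±m₁, j₂±m₂, J±M) = (1,1,5,1,4,0)
P² = 960/7
sum k=1..1:
  [1] −1/24 = -1/24
S = -1/24
C² = P²·S² = 5/21 ; C = -0.487950

-0.487950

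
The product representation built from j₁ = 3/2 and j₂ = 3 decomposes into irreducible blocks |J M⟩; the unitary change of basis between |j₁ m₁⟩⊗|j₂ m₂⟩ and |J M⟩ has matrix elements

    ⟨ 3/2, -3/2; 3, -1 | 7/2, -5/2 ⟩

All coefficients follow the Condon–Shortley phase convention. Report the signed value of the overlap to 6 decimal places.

−√(10/21) ≈ -0.690066

triangle: 1!*2!*5!/9! = 240/362880
(j±m)!: 0!*3!*2!*4!*1!*6! = 207360
prefactor² = (2J+1)*Δ*N² = 7680/7
  k=1: −1/(1!*0!*2!*1!*0!*4!) = -1/48
Σ = -1/48  ⇒  CG² = 7680/7*(-1/48)² = 10/21
CG = −√(10/21) = -0.690066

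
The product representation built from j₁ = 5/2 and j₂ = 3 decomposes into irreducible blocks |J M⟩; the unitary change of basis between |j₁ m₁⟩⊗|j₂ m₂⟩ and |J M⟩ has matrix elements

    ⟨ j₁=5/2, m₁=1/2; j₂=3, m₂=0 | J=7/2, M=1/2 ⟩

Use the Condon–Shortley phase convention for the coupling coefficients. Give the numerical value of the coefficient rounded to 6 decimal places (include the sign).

−√(4/21) ≈ -0.436436

triangle: 2!×3!×4!/10! = 288/3628800
(j±m)!: 3!×2!×3!×3!×4!×3! = 62208
prefactor² = (2J+1)×Δ×N² = 6912/175
  k=0: +1/(0!×2!×2!×3!×1!×1!) = 1/24
  k=1: −1/(1!×1!×1!×2!×2!×2!) = -1/8
  k=2: +1/(2!×0!×0!×1!×3!×3!) = 1/72
Σ = -5/72  ⇒  CG² = 6912/175×(-5/72)² = 4/21
CG = −√(4/21) = -0.436436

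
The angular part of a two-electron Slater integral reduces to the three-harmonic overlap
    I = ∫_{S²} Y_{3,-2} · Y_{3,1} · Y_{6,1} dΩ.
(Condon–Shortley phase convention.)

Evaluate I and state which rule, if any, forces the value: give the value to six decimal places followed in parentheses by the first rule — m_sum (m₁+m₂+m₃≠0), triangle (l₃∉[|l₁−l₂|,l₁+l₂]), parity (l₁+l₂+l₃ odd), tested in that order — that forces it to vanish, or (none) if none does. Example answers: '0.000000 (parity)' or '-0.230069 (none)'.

-0.121471 (none)

Rules hold: Σm=0, L=12 even, 0≤6≤6.
N = 7·7·13 = 637
Δ = 0!·6!·6!/13! = 1/12012
Racah Σ t=0..0: t=0:+1/1296 = 1/1296
⇒ 3j(3 3 6; 0 0 0)² = 100/3003, sgn +1
Racah Σ t=0..0: t=0:+1/5760 = 1/5760
⇒ 3j(3 3 6; -2 1 1)² = 5/572, sgn -1
4πI² = N·(3j₀)²·(3jₘ)² = 875/4719
I = -1·√(0.185421/4π) = -0.12147142
No selection rule forces the value: the integral is nonzero (none).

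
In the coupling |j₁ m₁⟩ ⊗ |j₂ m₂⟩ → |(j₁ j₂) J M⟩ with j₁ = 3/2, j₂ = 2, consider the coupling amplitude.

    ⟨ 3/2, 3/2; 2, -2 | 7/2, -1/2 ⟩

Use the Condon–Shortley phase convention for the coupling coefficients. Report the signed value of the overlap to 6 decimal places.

+√(1/35) ≈ +0.169031

triangle: 0!·3!·4!/8! = 144/40320
(j±m)!: 3!·0!·0!·4!·3!·4! = 20736
prefactor² = (2J+1)·Δ·N² = 20736/35
  k=0: +1/(0!·0!·0!·0!·3!·4!) = 1/144
Σ = 1/144  ⇒  CG² = 20736/35·(1/144)² = 1/35
CG = +√(1/35) = +0.169031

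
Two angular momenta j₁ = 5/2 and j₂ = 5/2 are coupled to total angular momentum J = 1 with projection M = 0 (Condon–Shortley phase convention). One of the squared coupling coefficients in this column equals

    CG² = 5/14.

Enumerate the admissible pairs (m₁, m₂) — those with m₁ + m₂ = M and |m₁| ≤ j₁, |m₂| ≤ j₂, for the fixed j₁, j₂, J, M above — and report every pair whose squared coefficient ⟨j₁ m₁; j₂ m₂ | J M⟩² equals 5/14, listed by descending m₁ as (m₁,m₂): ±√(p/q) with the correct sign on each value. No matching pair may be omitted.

Admissible pairs with m₁+m₂ = M = 0: (-5/2,5/2), (-3/2,3/2), (-1/2,1/2), (1/2,-1/2), (3/2,-3/2), (5/2,-5/2)
  (m₁,m₂)=(5/2,-5/2): CG² = 5/14, CG = +√(5/14)   ← matches the target
  (m₁,m₂)=(3/2,-3/2): CG² = 9/70, CG = −√(9/70)
  (m₁,m₂)=(1/2,-1/2): CG² = 1/70, CG = +√(1/70)
  (m₁,m₂)=(-1/2,1/2): CG² = 1/70, CG = +√(1/70)
  (m₁,m₂)=(-3/2,3/2): CG² = 9/70, CG = −√(9/70)
  (m₁,m₂)=(-5/2,5/2): CG² = 5/14, CG = +√(5/14)   ← matches the target
Pairs with CG² = 5/14: (5/2,-5/2): +√(5/14); (-5/2,5/2): +√(5/14)

(5/2,-5/2): +√(5/14); (-5/2,5/2): +√(5/14)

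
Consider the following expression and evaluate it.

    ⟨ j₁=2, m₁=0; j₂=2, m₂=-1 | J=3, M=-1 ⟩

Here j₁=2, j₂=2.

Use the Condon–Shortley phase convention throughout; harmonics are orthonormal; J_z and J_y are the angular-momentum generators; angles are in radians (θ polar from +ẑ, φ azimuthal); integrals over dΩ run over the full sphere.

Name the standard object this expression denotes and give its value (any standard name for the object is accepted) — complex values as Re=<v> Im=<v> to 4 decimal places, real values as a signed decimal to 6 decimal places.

This is a Clebsch–Gordan (vector-coupling) coefficient.
triangle: 1!·3!·3!/8! = 36/40320
(j±m)!: 2!·2!·1!·3!·2!·4! = 1152
prefactor² = (2J+1)·Δ·N² = 36/5
  k=0: +1/(0!·1!·2!·1!·1!·2!) = 1/4
  k=1: −1/(1!·0!·1!·0!·2!·3!) = -1/12
Σ = 1/6  ⇒  CG² = 36/5·(1/6)² = 1/5
CG = +√(1/5) = +0.447214

Clebsch–Gordan coefficient, +√(1/5) ≈ +0.447214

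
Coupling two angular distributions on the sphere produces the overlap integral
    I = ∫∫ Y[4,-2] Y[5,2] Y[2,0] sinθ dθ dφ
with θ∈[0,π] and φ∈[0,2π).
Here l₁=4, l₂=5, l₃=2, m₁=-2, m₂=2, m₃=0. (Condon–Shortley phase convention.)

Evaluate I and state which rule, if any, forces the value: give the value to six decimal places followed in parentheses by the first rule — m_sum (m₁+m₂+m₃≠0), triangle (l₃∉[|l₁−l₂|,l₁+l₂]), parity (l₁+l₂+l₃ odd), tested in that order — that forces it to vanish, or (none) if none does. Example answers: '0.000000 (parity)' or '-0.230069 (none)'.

Σlᵢ=11 odd — θ-integrand is odd under cosθ→−cosθ; I=0

0.000000 (parity)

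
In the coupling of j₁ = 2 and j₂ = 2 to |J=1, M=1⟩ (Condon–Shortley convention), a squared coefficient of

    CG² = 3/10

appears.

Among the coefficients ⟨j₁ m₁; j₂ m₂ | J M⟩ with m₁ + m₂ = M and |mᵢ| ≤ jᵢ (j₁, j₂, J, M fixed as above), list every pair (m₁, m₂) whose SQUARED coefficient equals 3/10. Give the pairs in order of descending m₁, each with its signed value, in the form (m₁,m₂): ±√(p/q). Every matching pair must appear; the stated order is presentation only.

(1,0): −√(3/10); (0,1): +√(3/10)

Admissible pairs with m₁+m₂ = M = 1: (-1,2), (0,1), (1,0), (2,-1)
  (m₁,m₂)=(2,-1): CG² = 1/5, CG = +√(1/5)
  (m₁,m₂)=(1,0): CG² = 3/10, CG = −√(3/10)   ← matches the target
  (m₁,m₂)=(0,1): CG² = 3/10, CG = +√(3/10)   ← matches the target
  (m₁,m₂)=(-1,2): CG² = 1/5, CG = −√(1/5)
Pairs with CG² = 3/10: (1,0): −√(3/10); (0,1): +√(3/10)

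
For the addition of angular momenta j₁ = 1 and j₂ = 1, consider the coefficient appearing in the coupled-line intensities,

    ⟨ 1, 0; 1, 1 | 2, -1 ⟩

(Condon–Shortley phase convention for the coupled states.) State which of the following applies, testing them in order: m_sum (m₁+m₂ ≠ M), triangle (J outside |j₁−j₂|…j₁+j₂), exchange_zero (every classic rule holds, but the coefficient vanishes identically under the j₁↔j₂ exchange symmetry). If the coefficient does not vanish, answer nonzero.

m-sum: m₁+m₂ = 0+1 = 1, M = -1  ✗ ⇒ coefficient is 0

m_sum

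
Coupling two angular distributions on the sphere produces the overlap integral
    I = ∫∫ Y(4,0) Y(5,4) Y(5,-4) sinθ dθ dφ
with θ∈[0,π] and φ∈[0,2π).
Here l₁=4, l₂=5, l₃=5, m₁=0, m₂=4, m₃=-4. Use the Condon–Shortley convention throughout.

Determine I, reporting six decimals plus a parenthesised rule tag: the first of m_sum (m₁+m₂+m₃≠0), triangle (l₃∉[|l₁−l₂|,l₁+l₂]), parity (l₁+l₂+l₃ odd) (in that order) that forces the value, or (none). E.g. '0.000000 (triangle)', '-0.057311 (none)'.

Checks pass: Σm=0; 14 even; l₃=5∈[1,9].
(2·4+1)(2·5+1)(2·5+1) = 1089
Δ: 4! 4! 6! / 15! → 1/3153150
sum: t=0:+1/69120 t=1:−1/1728 t=2:+1/576 t=3:−1/1728 t=4:+1/69120 = 7/11520
3j²(4 5 5; 0 0 0) = Δ·Π!·Σ² = 2/143  (sign -1)
sum: t=3:−1/25920 t=4:+1/69120 = -1/41472
3j²(4 5 5; 0 4 -4) = Δ·Π!·Σ² = 2/143  (sign +1)
combine: 4πI² = 1089·2/143·2/143 = 36/169
take √, sign -1: I = -0.13019760
No selection rule forces the value: the integral is nonzero (none).

-0.130198 (none)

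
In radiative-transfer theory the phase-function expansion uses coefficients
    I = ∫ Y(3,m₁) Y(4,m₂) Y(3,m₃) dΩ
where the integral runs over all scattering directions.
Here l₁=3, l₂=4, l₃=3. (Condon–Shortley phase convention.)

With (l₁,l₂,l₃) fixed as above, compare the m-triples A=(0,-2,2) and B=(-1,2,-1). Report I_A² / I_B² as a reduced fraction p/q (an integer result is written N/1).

3/40

l's match ⇒ only the (l;m) 3-j factors differ between A and B.
A: triangle coeff Δ(3,4,3) = 1/34650; Σ_t [1,2]: t=1:−1/72 t=2:+1/96 = -1/288; (3j)²=1/462 [(3 4 3; 0 -2 2)], sign=+1
B: triangle coeff Δ(3,4,3) = 1/34650; Σ_t [2,4]: t=2:+1/192 t=3:−1/36 t=4:+1/192 = -5/288; (3j)²=20/693 [(3 4 3; -1 2 -1)], sign=-1
I_A²/I_B² = (1/462)/(20/693) = 3/40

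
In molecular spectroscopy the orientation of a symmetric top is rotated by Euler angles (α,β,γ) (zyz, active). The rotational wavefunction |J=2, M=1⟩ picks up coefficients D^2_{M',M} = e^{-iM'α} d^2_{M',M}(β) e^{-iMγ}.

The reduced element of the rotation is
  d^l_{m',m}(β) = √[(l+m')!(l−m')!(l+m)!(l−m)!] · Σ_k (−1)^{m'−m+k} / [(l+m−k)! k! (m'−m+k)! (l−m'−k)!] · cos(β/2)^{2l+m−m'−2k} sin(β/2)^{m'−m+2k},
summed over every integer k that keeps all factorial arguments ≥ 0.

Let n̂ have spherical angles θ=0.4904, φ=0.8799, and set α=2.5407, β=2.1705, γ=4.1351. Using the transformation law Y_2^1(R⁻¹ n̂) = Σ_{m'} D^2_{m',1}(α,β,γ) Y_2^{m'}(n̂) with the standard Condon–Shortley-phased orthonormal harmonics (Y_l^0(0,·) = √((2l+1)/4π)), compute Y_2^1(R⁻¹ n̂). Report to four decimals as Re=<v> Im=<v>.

Re=0.3200 Im=-0.1376

Need the full column D^2_{m',1} for m'=−2..2 at α=2.5407, β=2.1705, γ=4.1351.
cos(β/2)=0.466692, sin(β/2)=0.884420
d^2_{-2,1}: single k=3 term ⇒ +0.645707;  D = +0.377538+0.523835i
d^2_{-1,1}: k∈[2..3] ⇒ +0.511091 -0.611835 = -0.100744;  D = +0.002378+0.100716i
d^2_{0,1}: k∈[1..2] ⇒ +0.220204 -0.790827 = -0.570623;  D = +0.311420-0.478151i
d^2_{1,1}: k∈[0..1] ⇒ +0.047437 -0.511091 = -0.463654;  D = -0.428375+0.177397i
d^2_{2,1}: single k=0 term ⇒ -0.179795;  D = +0.175910+0.037177i
Y_2^{m'}(θ=0.4904,φ=0.8799) and Σ D·Y over m':
  (+0.3775+0.5238i)·(-0.0161-0.0842i)  (+0.0024+0.1007i)·(+0.2045-0.2474i)  (+0.3114-0.4782i)·(+0.4209+0.0000i)  (-0.4284+0.1774i)·(-0.2045-0.2474i)  (+0.1759+0.0372i)·(-0.0161+0.0842i)
Y_2^1(R⁻¹ n̂) = +0.320022-0.137561i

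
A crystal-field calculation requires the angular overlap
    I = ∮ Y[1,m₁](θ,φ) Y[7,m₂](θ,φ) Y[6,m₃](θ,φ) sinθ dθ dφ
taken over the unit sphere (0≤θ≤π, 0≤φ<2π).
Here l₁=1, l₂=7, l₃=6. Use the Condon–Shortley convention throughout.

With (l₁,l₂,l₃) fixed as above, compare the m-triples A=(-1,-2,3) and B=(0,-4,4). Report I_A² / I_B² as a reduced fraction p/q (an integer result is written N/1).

Shared (l₁,l₂,l₃)=(1,7,6): N and (l;000)² cancel in I_A²/I_B².
A: Δ = 2!·0!·12!/15! = 1/1365; Racah Σ t=2..2: t=2:+1/4354560 = 1/4354560; ⇒ 3j(1 7 6; -1 -2 3)² = 2/273, sgn -1
B: Δ = 2!·0!·12!/15! = 1/1365; Racah Σ t=1..1: t=1:−1/7257600 = -1/7257600; ⇒ 3j(1 7 6; 0 -4 4)² = 11/455, sgn -1
I_A²/I_B² = (2/273)/(11/455) = 10/33

10/33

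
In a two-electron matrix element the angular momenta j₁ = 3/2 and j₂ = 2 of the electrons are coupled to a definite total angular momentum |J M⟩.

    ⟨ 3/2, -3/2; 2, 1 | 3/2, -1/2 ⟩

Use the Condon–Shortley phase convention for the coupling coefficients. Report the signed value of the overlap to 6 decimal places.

+√(2/5) ≈ +0.632456

√[4·2!1!2!/6! · 0!3!3!1!1!2!] = √(8/5)
  +(−1)^2/∏(2,0,1,1,0,1)! = 1/2  (running 1/2)
⟨..|..⟩ = √(8/5)·(1/2) = +0.632456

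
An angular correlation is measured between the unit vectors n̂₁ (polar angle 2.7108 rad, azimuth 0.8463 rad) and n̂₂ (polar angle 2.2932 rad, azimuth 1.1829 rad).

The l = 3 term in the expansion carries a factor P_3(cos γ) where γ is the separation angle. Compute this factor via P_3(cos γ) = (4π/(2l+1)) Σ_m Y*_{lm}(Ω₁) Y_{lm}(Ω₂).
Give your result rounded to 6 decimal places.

0.456499

Summing Y*_{l m}(θ₁,φ₁)·Y_{l m}(θ₂,φ₂) over m ∈ [−3, 3]; prefactor 4π/(2·3+1) = 1.795196:
  m=-3: (-0.02503 + 0.01722j) × (-0.16177 + 0.06976j) = 0.00285 - 0.00453j  (running Σ = 0.00285 - 0.00453j)
  m=-2: (0.01968 - 0.16073j) × (0.27150 + 0.26633j) = 0.04815 - 0.03840j  (running Σ = 0.05100 - 0.04293j)
  m=-1: (0.27979 + 0.31613j) × (0.10875 - 0.26616j) = 0.11457 - 0.04009j  (running Σ = 0.16556 - 0.08302j)
  m=0: (-0.38251 + 0.00000j) × (0.20088 + 0.00000j) = -0.07684 + 0.00000j  (running Σ = 0.08872 - 0.08302j)
  m=1: (-0.27979 + 0.31613j) × (-0.10875 - 0.26616j) = 0.11457 + 0.04009j  (running Σ = 0.20329 - 0.04293j)
  m=2: (0.01968 + 0.16073j) × (0.27150 - 0.26633j) = 0.04815 + 0.03840j  (running Σ = 0.25144 - 0.00453j)
  m=3: (0.02503 + 0.01722j) × (0.16177 + 0.06976j) = 0.00285 + 0.00453j  (running Σ = 0.25429 - 0.00000j)
Accumulated sum 0.25429 - 0.00000j; after 4π/(2l+1) scaling, 0.45650 - 0.00000j ⇒ P_3 = 0.456499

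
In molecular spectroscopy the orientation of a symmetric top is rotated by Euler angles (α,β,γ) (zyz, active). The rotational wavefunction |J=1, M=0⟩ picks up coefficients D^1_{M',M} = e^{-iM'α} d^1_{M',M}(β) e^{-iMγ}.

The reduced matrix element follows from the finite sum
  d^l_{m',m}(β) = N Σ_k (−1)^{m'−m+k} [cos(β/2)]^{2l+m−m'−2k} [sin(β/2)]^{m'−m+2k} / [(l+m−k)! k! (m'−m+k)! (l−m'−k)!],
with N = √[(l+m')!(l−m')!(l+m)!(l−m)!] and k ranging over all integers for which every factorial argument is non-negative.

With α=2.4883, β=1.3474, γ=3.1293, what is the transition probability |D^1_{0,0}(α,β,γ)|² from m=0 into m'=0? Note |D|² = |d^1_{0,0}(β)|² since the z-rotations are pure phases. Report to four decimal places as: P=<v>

P=0.0491

First d^1_{0,0}(β=1.3474), then the phase factors e^{-i(0)α} and e^{-i(0)γ}:
With c≡cos(β/2)=0.781519 and s≡sin(β/2)=0.623882, N=[1·1·1·1]^{1/2}=1.000000
Admissible k: 0..1 (factorial args all ≥0)
  k=0: (−1)^0·1.0000/(1)·0.7815^2·0.6239^0 = +0.610771
  k=1: (−1)^1·1.0000/(1)·0.7815^0·0.6239^2 = -0.389229
d^1_{0,0}(1.3474) = +0.610771 -0.389229 = +0.221543
|D^1_{0,0}|² = |d^1_{0,0}(β)|² = (+0.221543)² = 0.049081 (the z-rotation phases have unit modulus)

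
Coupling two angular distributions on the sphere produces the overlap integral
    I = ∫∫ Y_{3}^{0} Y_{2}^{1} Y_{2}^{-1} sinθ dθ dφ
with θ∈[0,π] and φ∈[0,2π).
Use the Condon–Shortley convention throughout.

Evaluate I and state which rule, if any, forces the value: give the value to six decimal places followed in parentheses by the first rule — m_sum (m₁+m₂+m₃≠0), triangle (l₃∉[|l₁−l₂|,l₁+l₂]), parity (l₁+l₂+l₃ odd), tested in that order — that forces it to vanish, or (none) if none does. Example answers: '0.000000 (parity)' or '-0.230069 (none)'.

l₁+l₂+l₃=7 is odd: 3j(l;000)=0 ⇒ I=0

0.000000 (parity)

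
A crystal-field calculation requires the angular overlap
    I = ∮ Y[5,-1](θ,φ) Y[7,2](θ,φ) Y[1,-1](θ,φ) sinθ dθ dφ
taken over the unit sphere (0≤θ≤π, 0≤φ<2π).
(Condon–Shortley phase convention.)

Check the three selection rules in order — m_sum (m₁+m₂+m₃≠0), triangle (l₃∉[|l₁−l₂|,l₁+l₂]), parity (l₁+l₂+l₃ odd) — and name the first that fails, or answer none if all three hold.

triangle

azimuthal sum: -1 + 2 − 1 = 0  ✓
l₃ must lie in [2,12]; have l₃=1  ✗
L = 5 + 7 + 1 = 13 (odd)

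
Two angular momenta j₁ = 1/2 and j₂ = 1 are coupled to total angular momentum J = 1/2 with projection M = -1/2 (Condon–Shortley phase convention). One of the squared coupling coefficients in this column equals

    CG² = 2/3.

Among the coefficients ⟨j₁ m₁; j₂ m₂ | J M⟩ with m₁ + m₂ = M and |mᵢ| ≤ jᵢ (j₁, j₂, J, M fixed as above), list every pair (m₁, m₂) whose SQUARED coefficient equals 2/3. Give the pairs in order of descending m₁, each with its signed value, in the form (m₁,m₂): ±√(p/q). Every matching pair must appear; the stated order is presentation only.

Admissible pairs with m₁+m₂ = M = -1/2: (-1/2,0), (1/2,-1)
  (m₁,m₂)=(1/2,-1): CG² = 2/3, CG = +√(2/3)   ← matches the target
  (m₁,m₂)=(-1/2,0): CG² = 1/3, CG = −√(1/3)
Pairs with CG² = 2/3: (1/2,-1): +√(2/3)

(1/2,-1): +√(2/3)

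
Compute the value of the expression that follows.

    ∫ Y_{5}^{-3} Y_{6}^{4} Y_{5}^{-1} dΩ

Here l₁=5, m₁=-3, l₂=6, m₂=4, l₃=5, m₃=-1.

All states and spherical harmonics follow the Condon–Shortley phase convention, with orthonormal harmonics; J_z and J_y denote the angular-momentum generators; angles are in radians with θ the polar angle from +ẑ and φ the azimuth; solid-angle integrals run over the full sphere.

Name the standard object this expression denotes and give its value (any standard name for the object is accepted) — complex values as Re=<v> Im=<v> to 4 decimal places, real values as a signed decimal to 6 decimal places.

This is a Gaunt coefficient — the integral of a triple product of spherical harmonics over the sphere.
m-sum 0 ✓  L=16 even ✓  1≤5≤11 ✓
Π(2lᵢ+1) = 11×13×11 = 1573
triangle coeff Δ(5,6,5) = 1/28588560
Σ_t [1,5]: t=1:−1/345600 t=2:+1/13824 t=3:−1/5184 t=4:+1/13824 t=5:−1/345600 = -7/129600
(3j)²=80/7293 [(5 6 5; 0 0 0)], sign=+1
Σ_t [4,6]: t=4:+1/829440 t=5:−1/86400 t=6:+1/138240 = -13/4147200
(3j)²=13/3740 [(5 6 5; -3 4 -1)], sign=-1
⇒ 4πI² = 52/867
I = (-1)√(52/867/(4π)) = -0.06908555

Gaunt coefficient, -0.069086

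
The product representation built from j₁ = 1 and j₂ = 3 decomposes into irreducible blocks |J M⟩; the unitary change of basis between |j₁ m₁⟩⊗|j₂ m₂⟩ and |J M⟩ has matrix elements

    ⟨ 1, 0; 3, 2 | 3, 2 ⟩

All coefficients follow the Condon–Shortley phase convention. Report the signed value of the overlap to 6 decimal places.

triangle: 1!·1!·5!/8! = 120/40320
(j±m)!: 1!·1!·5!·1!·5!·1! = 14400
prefactor² = (2J+1)·Δ·N² = 300
  k=0: +1/(0!·1!·1!·5!·0!·0!) = 1/120
  k=1: −1/(1!·0!·0!·4!·1!·1!) = -1/24
Σ = -1/30  ⇒  CG² = 300·(-1/30)² = 1/3
CG = −√(1/3) = -0.577350

-0.577350  (= −√(1/3))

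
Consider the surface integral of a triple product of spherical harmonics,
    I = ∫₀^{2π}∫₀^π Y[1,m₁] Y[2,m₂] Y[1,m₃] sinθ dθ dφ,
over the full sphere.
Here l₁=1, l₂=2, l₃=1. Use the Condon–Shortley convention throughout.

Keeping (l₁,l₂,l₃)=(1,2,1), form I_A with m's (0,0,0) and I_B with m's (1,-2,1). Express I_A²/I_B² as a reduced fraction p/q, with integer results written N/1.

Same 1,2,1: normalisation and zero-m 3j drop out of the ratio.
A: Δ: 2! 0! 2! / 5! → 1/30; sum: t=1:−1/1 = -1/1; 3j²(1 2 1; 0 0 0) = Δ·Π!·Σ² = 2/15  (sign +1)
B: Δ: 2! 0! 2! / 5! → 1/30; sum: t=0:+1/4 = 1/4; 3j²(1 2 1; 1 -2 1) = Δ·Π!·Σ² = 1/5  (sign +1)
I_A²/I_B² = (2/15)/(1/5) = 2/3

2/3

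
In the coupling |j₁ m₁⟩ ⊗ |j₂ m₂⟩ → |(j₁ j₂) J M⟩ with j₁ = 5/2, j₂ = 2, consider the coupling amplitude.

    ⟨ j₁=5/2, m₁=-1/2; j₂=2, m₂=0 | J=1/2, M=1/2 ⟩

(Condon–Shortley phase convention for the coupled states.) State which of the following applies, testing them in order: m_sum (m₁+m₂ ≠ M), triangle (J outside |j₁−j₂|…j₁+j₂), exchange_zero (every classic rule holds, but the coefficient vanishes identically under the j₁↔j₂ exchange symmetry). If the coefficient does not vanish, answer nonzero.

m_sum

m-sum: m₁+m₂ = -1/2+0 = -1/2, M = 1/2  ✗ ⇒ coefficient is 0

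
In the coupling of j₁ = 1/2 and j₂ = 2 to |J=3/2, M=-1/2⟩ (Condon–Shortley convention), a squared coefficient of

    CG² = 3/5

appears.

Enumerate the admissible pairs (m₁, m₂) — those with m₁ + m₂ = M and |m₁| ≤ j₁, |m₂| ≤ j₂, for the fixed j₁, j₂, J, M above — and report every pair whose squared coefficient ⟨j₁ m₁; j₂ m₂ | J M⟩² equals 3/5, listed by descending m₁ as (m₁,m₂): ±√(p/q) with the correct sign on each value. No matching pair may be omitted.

Admissible pairs with m₁+m₂ = M = -1/2: (-1/2,0), (1/2,-1)
  (m₁,m₂)=(1/2,-1): CG² = 3/5, CG = +√(3/5)   ← matches the target
  (m₁,m₂)=(-1/2,0): CG² = 2/5, CG = −√(2/5)
Pairs with CG² = 3/5: (1/2,-1): +√(3/5)

(1/2,-1): +√(3/5)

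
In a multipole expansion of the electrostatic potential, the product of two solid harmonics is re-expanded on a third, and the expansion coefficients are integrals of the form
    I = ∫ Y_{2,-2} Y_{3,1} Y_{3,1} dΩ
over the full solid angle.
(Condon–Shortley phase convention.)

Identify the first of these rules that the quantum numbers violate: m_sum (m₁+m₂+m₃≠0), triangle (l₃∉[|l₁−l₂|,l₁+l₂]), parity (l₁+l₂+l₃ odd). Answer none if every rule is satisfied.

none

azimuthal sum: -2 + 1 + 1 = 0  ✓
1 ≤ 3 ≤ 5 (triangle on l)  ✓
L = 2 + 3 + 3 = 8 (even)  ✓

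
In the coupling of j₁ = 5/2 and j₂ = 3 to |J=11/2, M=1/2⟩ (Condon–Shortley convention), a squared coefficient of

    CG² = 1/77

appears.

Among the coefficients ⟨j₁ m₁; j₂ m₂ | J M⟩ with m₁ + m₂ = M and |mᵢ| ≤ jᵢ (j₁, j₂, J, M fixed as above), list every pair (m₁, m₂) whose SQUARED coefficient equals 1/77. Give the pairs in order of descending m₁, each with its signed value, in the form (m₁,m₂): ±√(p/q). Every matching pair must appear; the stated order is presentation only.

(5/2,-2): +√(1/77)

Admissible pairs with m₁+m₂ = M = 1/2: (-5/2,3), (-3/2,2), (-1/2,1), (1/2,0), (3/2,-1), (5/2,-2)
  (m₁,m₂)=(5/2,-2): CG² = 1/77, CG = +√(1/77)   ← matches the target
  (m₁,m₂)=(3/2,-1): CG² = 25/154, CG = +√(25/154)
  (m₁,m₂)=(1/2,0): CG² = 100/231, CG = +√(100/231)
  (m₁,m₂)=(-1/2,1): CG² = 25/77, CG = +√(25/77)
  (m₁,m₂)=(-3/2,2): CG² = 5/77, CG = +√(5/77)
  (m₁,m₂)=(-5/2,3): CG² = 1/462, CG = +√(1/462)
Pairs with CG² = 1/77: (5/2,-2): +√(1/77)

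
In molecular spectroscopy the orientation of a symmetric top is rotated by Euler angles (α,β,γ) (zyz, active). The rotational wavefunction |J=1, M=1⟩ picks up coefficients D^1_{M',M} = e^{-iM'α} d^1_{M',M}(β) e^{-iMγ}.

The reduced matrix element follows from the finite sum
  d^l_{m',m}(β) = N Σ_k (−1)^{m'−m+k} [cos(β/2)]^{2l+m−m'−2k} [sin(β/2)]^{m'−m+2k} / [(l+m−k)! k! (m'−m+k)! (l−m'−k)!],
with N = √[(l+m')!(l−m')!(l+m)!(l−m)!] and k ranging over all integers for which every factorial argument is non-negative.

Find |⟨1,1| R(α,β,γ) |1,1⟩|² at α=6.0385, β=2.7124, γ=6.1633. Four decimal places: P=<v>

P=0.0021

First d^1_{1,1}(β=2.7124), then the phase factors e^{-i(1)α} and e^{-i(1)γ}:
Half-angle: c=0.212953, s=0.977062. N=√(2·1·2·1)=2.000000
k: max(0,(1)−(1))=0 … min(1+(1),1−(1))=0
  k=0: (−1)^0·2.0000/(2)·0.2130^2·0.9771^0 = +0.045349
d^1_{1,1}(2.7124) = +0.045349
|D^1_{1,1}|² = |d^1_{1,1}(β)|² = (+0.045349)² = 0.002057 (the z-rotation phases have unit modulus)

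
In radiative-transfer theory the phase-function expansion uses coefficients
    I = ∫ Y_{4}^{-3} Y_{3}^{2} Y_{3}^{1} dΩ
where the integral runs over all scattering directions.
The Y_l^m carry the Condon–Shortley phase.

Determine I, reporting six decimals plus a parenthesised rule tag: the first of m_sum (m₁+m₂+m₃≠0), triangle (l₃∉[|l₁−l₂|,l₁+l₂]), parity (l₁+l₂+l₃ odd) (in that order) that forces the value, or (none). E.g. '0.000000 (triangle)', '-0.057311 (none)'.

-0.095955 (none)

Rules hold: Σm=0, L=10 even, 1≤3≤7.
N = 9·7·7 = 441
Δ = 4!·4!·2!/11! = 1/34650
Racah Σ t=1..3: t=1:−1/72 t=2:+1/16 t=3:−1/72 = 5/144
⇒ 3j(4 3 3; 0 0 0)² = 2/77, sgn -1
Racah Σ t=3..4: t=3:−1/288 t=4:+1/144 = 1/288
⇒ 3j(4 3 3; -3 2 1)² = 1/99, sgn +1
4πI² = N·(3j₀)²·(3jₘ)² = 14/121
I = -1·√(0.115702/4π) = -0.09595473
No selection rule forces the value: the integral is nonzero (none).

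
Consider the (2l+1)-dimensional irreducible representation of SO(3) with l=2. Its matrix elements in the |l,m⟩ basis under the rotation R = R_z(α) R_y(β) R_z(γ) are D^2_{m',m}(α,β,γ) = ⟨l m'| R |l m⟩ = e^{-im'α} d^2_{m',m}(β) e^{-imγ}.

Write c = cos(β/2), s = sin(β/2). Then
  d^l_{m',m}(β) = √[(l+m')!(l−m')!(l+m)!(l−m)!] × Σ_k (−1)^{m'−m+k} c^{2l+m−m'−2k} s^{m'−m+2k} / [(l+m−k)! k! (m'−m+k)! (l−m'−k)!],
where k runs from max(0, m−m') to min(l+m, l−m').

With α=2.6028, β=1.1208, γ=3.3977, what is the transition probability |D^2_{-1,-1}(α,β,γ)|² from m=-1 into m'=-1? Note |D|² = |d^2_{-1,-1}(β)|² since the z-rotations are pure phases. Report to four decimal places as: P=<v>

Split into d^2_{-1,-1}(β=1.1208) × two z-phases.
Half-angle: c=0.847043, s=0.531525. N=√(1·6·1·6)=6.000000
k∈{0,1} keeps every argument non-negative
  k=0: (−1)^0·6.0000/(6)·0.8470^4·0.5315^0 = +0.514779
  k=1: (−1)^1·6.0000/(2)·0.8470^2·0.5315^2 = -0.608106
d^2_{-1,-1}(1.1208) = +0.514779 -0.608106 = -0.093327
|D^2_{-1,-1}|² = |d^2_{-1,-1}(β)|² = (-0.093327)² = 0.008710 (the z-rotation phases have unit modulus)

P=0.0087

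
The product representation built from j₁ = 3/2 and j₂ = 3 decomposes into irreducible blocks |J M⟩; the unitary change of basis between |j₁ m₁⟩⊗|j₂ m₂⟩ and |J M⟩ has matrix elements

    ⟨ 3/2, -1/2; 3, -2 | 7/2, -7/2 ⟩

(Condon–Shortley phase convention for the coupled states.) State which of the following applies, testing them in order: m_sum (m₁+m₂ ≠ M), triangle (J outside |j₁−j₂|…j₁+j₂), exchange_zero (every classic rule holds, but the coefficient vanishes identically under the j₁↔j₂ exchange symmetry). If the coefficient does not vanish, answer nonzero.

m_sum

m-sum: m₁+m₂ = -1/2+(-2) = -5/2, M = -7/2  ✗ ⇒ coefficient is 0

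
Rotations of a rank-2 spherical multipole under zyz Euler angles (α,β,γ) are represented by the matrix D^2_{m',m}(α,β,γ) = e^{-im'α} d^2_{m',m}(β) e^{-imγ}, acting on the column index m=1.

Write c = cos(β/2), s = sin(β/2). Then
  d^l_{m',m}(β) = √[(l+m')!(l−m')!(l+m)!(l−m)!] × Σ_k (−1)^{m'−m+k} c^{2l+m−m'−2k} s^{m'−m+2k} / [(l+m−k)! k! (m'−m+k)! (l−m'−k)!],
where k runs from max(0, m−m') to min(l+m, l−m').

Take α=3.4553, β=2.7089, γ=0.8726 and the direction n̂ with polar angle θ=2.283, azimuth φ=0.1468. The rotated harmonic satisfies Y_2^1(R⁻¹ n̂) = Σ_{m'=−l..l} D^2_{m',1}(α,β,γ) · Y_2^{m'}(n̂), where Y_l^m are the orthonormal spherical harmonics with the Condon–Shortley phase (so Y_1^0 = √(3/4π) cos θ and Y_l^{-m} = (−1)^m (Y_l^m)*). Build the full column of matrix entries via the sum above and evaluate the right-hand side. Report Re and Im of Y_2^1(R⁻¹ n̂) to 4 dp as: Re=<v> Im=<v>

Re=-0.1533 Im=0.1403

Need the full column D^2_{m',1} for m'=−2..2 at α=3.4553, β=2.7089, γ=0.8726.
cos(β/2)=0.214663, sin(β/2)=0.976688
d^2_{-2,1}: single k=3 term ⇒ +0.399995;  D = +0.388032-0.097093i
d^2_{-1,1}: k∈[2..3] ⇒ +0.131870 -0.909963 = -0.778093;  D = +0.659701-0.412582i
d^2_{0,1}: k∈[1..2] ⇒ +0.023665 -0.489891 = -0.466227;  D = -0.299708+0.357131i
d^2_{1,1}: k∈[0..1] ⇒ +0.002123 -0.131870 = -0.129747;  D = +0.048666-0.120274i
d^2_{2,1}: single k=0 term ⇒ -0.019322;  D = -0.001367+0.019274i
Y_2^{m'}(θ=2.283,φ=0.1468) and Σ D·Y over m':
  (+0.3880-0.0971i)·(+0.2118-0.0640i)  (+0.6597-0.4126i)·(-0.3780+0.0559i)  (-0.2997+0.3571i)·(+0.0887+0.0000i)  (+0.0487-0.1203i)·(+0.3780+0.0559i)  (-0.0014+0.0193i)·(+0.2118+0.0640i)
Y_2^1(R⁻¹ n̂) = -0.153328+0.140346i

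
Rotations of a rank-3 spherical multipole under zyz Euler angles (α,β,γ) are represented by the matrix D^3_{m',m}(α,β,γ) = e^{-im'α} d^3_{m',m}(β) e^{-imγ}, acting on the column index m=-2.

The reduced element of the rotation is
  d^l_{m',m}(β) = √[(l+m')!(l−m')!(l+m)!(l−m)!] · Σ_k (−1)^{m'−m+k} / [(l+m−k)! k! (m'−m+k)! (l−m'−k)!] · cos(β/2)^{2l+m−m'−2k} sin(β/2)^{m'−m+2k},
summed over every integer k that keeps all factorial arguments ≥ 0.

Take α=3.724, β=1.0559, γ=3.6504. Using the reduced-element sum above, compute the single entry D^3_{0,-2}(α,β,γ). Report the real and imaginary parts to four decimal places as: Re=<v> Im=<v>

Re=0.2684 Im=0.4346

Split into d^3_{0,-2}(β=1.0559) × two z-phases.
c=cos(1.055900/2)=0.863842, s=sin(1.055900/2)=0.503764; N=√[6·6·1·120]=65.726707
k: max(0,(-2)−(0))=0 … min(3+(-2),3−(0))=1
  k=0: (−1)^2·65.7267/(12)·0.8638^4·0.5038^2 = +0.774017
  k=1: (−1)^3·65.7267/(12)·0.8638^2·0.5038^4 = -0.263230
d^3_{0,-2}(1.0559) = +0.774017 -0.263230 = +0.510787
D = (+1.000000+0.000000i)·(+0.510787)·(+0.525397+0.850857i) = +0.268366+0.434607i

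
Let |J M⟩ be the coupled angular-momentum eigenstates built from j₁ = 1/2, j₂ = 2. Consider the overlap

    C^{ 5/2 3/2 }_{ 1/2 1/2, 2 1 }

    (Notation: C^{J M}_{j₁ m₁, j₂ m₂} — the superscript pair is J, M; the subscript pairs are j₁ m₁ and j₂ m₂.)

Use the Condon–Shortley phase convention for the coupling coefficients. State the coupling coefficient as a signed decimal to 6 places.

j₁+j₂−J=0  J+j₁−j₂=1  J−j₁+j₂=4  j₁+j₂+J+1=6
(j₁±m₁, j₂±m₂, J±M) = (1,0,3,1,4,1)
P² = 144/5
sum k=0..0:
  [0] +1/6 = 1/6
S = 1/6
C² = P²·S² = 4/5 ; C = +0.894427

+0.894427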